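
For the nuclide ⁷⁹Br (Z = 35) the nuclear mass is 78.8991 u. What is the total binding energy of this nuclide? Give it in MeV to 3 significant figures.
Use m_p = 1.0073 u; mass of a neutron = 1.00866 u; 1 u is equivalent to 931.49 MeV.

The nucleus contains 35 protons and 79 − 35 = 44 neutrons.
Total constituent mass: 35 × 1.0073 + 44 × 1.00866 = 79.63654 u
Mass defect Δm = 79.63654 − 78.8991 = 0.73744 u
Converting to energy: 0.73744 u × 931.49 MeV/u = 686.918 MeV

687 MeV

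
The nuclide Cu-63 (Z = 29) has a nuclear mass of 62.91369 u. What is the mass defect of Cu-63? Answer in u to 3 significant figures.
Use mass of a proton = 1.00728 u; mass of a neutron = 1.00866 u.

With 29 protons and 34 neutrons (A = 63):
Σm = 29·m_p + 34·m_n = 29.21112 + 34.29444 = 63.50556 u
The mass defect is 63.50556 − 62.91369 = 0.59187 u.

0.592 u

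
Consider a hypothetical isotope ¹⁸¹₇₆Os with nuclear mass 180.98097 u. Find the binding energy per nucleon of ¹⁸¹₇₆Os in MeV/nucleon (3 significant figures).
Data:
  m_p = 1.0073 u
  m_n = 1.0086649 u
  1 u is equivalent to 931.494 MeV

Z = 76, so N = A − Z = 181 − 76 = 105.
Mass of separated nucleons = 76(1.0073) + 105(1.0086649) = 76.5548 + 105.9098145 = 182.4646145 u
Mass defect Δm = 182.4646145 − 180.98097 = 1.4836445 u
Binding energy = Δm·c² = 1.4836445 × 931.494 MeV/u = 1382.01 MeV
Per nucleon: 1382.01 / 181 = 7.635 MeV

7.64 MeV/nucleon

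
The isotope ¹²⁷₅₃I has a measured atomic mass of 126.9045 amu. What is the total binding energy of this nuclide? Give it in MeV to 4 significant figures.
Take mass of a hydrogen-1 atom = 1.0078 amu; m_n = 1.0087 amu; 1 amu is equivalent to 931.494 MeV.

1074 MeV

Z = 53, so N = A − Z = 127 − 53 = 74.
Σm = 53·m(¹H) + 74·m_n = 53.4134 + 74.6438 = 128.0572 amu
Δm = 128.0572 − 126.9045 = 1.1527 amu
Binding energy = Δm·c² = 1.1527 × 931.494 MeV/amu = 1073.73 MeV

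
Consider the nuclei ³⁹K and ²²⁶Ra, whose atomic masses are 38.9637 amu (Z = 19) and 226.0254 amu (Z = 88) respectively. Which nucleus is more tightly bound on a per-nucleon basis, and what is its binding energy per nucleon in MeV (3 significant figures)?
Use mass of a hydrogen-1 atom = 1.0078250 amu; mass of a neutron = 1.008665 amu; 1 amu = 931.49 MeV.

³⁹K; 8.56 MeV/nucleon

³⁹K: Σm = 19(1.0078250) + 20(1.008665) = 39.3219750 amu; Δm = 0.3582750 amu; E_B = 333.73 MeV; E_B/A = 8.557 MeV
²²⁶Ra: Σm = 88(1.0078250) + 138(1.008665) = 227.8843700 amu; Δm = 1.8589700 amu; E_B = 1731.6 MeV; E_B/A = 7.662 MeV
³⁹K has the higher binding energy per nucleon, so it is the more tightly bound nucleus.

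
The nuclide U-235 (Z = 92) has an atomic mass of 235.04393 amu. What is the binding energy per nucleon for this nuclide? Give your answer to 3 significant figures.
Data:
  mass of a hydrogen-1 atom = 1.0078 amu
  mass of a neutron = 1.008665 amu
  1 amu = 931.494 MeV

7.58 MeV/nucleon

Σm = 92·m(¹H) + 143·m_n = 92.7176 + 144.239095 = 236.956695 amu
Δm = 236.956695 − 235.04393 = 1.912765 amu
Binding energy = Δm·c² = 1.912765 × 931.494 MeV/amu = 1781.73 MeV
Per nucleon: 1781.73 / 235 = 7.582 MeV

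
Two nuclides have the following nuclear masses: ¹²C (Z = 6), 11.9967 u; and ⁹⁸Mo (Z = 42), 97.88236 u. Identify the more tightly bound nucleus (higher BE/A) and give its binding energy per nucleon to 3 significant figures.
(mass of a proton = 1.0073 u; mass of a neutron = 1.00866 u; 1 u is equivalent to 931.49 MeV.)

¹²C: Σm = 6(1.0073) + 6(1.00866) = 12.09576 u; Δm = 0.09906 u; E_B = 92.273 MeV; E_B/A = 7.689 MeV
⁹⁸Mo: Σm = 42(1.0073) + 56(1.00866) = 98.79156 u; Δm = 0.90920 u; E_B = 846.91 MeV; E_B/A = 8.642 MeV
⁹⁸Mo has the higher binding energy per nucleon, so it is the more tightly bound nucleus.

⁹⁸Mo; 8.64 MeV/nucleon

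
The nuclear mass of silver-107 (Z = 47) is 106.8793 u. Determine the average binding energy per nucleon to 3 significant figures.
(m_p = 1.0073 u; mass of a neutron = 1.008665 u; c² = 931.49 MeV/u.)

8.56 MeV/nucleon

The nucleus contains 47 protons and 107 − 47 = 60 neutrons.
Mass of separated nucleons = 47(1.0073) + 60(1.008665) = 47.3431 + 60.519900 = 107.863000 u
Mass defect Δm = 107.863000 − 106.8793 = 0.983700 u
Converting to energy: 0.983700 u × 931.49 MeV/u = 916.307 MeV
Dividing by A = 107 gives 8.564 MeV per nucleon.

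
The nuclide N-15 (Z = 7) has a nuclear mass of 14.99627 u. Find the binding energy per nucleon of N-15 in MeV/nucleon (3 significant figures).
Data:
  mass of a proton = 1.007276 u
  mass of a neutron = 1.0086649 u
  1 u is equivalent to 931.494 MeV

7.70 MeV/nucleon

Mass of separated nucleons = 7(1.007276) + 8(1.0086649) = 7.050932 + 8.0693192 = 15.1202512 u
Δm = 15.1202512 − 14.99627 = 0.1239812 u
Binding energy = Δm·c² = 0.1239812 × 931.494 MeV/u = 115.488 MeV
Dividing by A = 15 gives 7.699 MeV per nucleon.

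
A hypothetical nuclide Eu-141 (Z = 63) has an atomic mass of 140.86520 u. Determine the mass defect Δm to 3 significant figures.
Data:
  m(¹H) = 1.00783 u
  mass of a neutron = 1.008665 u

With 63 protons and 78 neutrons (A = 141):
Total constituent mass: 63 × 1.00783 + 78 × 1.008665 = 142.169160 u
Δm = 142.169160 − 140.86520 = 1.303960 u

1.30 u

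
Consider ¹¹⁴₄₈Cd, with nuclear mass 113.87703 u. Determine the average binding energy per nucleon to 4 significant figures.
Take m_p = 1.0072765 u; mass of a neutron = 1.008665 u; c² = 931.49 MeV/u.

Mass of separated nucleons = 48(1.0072765) + 66(1.008665) = 48.3492720 + 66.571890 = 114.9211620 u
Mass defect Δm = 114.9211620 − 113.87703 = 1.0441320 u
E_B = 1.0441320 × 931.49 = 972.599 MeV
BE/A = 972.599 MeV / 114 = 8.532 MeV/nucleon

8.532 MeV/nucleon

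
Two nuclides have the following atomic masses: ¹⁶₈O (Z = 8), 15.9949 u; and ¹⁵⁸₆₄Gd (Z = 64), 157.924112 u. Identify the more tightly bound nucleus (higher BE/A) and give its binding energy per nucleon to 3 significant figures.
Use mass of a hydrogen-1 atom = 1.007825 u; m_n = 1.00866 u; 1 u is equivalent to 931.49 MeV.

¹⁶₈O: Σm = 8(1.007825) + 8(1.00866) = 16.131880 u; Δm = 0.136980 u; E_B = 127.5955 MeV; E_B/A = 7.9747 MeV
¹⁵⁸₆₄Gd: Σm = 64(1.007825) + 94(1.00866) = 159.314840 u; Δm = 1.390728 u; E_B = 1295.4 MeV; E_B/A = 8.199 MeV
¹⁵⁸₆₄Gd has the higher binding energy per nucleon, so it is the more tightly bound nucleus.

¹⁵⁸₆₄Gd; 8.20 MeV/nucleon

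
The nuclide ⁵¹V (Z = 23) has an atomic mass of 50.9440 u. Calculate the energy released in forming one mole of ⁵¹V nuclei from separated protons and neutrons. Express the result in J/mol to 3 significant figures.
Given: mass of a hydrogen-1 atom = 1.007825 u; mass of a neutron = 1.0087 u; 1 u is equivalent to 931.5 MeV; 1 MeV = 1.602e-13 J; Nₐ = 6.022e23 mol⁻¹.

Z = 23, so N = A − Z = 51 − 23 = 28.
Mass of separated nucleons = 23(1.007825) + 28(1.0087) = 23.179975 + 28.2436 = 51.423575 u
The mass defect is 51.423575 − 50.9440 = 0.479575 u.
Binding energy = Δm·c² = 0.479575 × 931.5 MeV/u = 446.724 MeV
Per nucleus in joules: 446.724 MeV × 1.602e-13 J/MeV = 7.1565e-11 J
Per mole: 7.1565e-11 J × 6.022e23 mol⁻¹ = 4.3096e+13 J/mol

4.31e+13 J/mol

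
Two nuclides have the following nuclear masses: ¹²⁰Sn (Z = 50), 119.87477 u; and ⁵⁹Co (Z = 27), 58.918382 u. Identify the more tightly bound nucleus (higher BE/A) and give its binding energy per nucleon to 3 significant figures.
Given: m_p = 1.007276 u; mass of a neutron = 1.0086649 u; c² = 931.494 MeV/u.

¹²⁰Sn: Σm = 50(1.007276) + 70(1.0086649) = 120.9703430 u; Δm = 1.0955730 u; E_B = 1020.5 MeV; E_B/A = 8.504 MeV
⁵⁹Co: Σm = 27(1.007276) + 32(1.0086649) = 59.4737288 u; Δm = 0.5553468 u; E_B = 517.30 MeV; E_B/A = 8.768 MeV
⁵⁹Co has the higher binding energy per nucleon, so it is the more tightly bound nucleus.

⁵⁹Co; 8.77 MeV/nucleon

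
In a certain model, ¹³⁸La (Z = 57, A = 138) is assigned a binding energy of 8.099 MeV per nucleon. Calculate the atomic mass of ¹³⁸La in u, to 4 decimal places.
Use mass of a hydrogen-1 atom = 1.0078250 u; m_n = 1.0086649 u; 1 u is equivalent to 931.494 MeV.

Total binding energy = 138 × 8.099 = 1117.662 MeV
Mass defect = 1117.662 MeV / (931.494 MeV/u) = 1.199860 u
Constituent mass = 57(1.0078250) + 81(1.0086649) = 139.1478819 u
Atomic mass = 139.1478819 − 1.199860 = 137.9480219 u ≈ 137.9480 u (to 4 decimal places)

137.9480 u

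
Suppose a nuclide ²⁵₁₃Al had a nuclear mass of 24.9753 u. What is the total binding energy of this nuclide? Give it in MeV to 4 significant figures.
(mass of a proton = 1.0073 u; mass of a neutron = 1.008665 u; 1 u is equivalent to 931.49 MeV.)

208.3 MeV

The nucleus contains 13 protons and 25 − 13 = 12 neutrons.
Mass of separated nucleons = 13(1.0073) + 12(1.008665) = 13.0949 + 12.103980 = 25.198880 u
Mass defect Δm = 25.198880 − 24.9753 = 0.223580 u
E_B = 0.223580 × 931.49 = 208.263 MeV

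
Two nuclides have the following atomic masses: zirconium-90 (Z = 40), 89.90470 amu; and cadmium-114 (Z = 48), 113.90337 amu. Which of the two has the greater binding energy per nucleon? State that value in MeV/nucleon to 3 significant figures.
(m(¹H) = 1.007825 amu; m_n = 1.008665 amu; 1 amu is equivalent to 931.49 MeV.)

zirconium-90: Σm = 40(1.007825) + 50(1.008665) = 90.746250 amu; Δm = 0.841550 amu; E_B = 783.90 MeV; E_B/A = 8.710 MeV
cadmium-114: Σm = 48(1.007825) + 66(1.008665) = 114.947490 amu; Δm = 1.044120 amu; E_B = 972.59 MeV; E_B/A = 8.531 MeV
zirconium-90 has the higher binding energy per nucleon, so it is the more tightly bound nucleus.

zirconium-90; 8.71 MeV/nucleon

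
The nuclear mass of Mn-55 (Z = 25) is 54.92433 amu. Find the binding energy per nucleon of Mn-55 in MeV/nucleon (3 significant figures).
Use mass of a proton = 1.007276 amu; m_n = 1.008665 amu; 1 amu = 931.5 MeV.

8.76 MeV/nucleon

Total constituent mass: 25 × 1.007276 + 30 × 1.008665 = 55.441850 amu
Δm = 55.441850 − 54.92433 = 0.517520 amu
Converting to energy: 0.517520 amu × 931.5 MeV/amu = 482.070 MeV
Per nucleon: 482.070 / 55 = 8.7649 MeV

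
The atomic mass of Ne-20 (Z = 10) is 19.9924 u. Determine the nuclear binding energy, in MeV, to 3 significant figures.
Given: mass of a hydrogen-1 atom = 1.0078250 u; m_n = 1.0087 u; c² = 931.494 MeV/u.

161 MeV

Z = 10, so N = A − Z = 20 − 10 = 10.
Total constituent mass: 10 × 1.0078250 + 10 × 1.0087 = 20.1652500 u
Mass defect Δm = 20.1652500 − 19.9924 = 0.1728500 u
E_B = 0.1728500 × 931.494 = 161.009 MeV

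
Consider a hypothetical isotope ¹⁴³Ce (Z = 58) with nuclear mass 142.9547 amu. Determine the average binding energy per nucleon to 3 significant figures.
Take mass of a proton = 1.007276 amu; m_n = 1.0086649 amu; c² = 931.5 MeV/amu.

Mass of separated nucleons = 58(1.007276) + 85(1.0086649) = 58.422008 + 85.7365165 = 144.1585245 amu
Δm = 144.1585245 − 142.9547 = 1.2038245 amu
E_B = 1.2038245 × 931.5 = 1121.36 MeV
Per nucleon: 1121.36 / 143 = 7.842 MeV

7.84 MeV/nucleon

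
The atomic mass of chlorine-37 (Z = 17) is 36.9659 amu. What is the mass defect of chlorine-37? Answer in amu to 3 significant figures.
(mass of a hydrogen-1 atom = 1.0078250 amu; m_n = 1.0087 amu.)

0.341 amu

Σm = 17·m(¹H) + 20·m_n = 17.1330250 + 20.1740 = 37.3070250 amu
Mass defect Δm = 37.3070250 − 36.9659 = 0.3411250 amu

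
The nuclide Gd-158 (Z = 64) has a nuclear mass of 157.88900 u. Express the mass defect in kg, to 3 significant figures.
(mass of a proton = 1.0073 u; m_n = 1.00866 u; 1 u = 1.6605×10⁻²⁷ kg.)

The nucleus contains 64 protons and 158 − 64 = 94 neutrons.
Σm = 64·m_p + 94·m_n = 64.4672 + 94.81404 = 159.28124 u
Δm = 159.28124 − 157.88900 = 1.39224 u
In SI units: 1.39224 u × 1.6605×10⁻²⁷ kg/u = 2.3118e-27 kg

2.31e-27 kg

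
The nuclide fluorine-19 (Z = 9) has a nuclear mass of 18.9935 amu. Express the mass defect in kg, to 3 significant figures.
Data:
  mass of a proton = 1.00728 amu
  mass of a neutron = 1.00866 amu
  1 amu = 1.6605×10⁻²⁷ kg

Total constituent mass: 9 × 1.00728 + 10 × 1.00866 = 19.15212 amu
Mass defect Δm = 19.15212 − 18.9935 = 0.15862 amu
In SI units: 0.15862 amu × 1.6605×10⁻²⁷ kg/amu = 2.6339e-28 kg

2.63e-28 kg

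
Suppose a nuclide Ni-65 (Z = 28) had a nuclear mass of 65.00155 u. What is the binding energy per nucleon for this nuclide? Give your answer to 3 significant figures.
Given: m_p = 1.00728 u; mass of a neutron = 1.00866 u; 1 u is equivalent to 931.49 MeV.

7.49 MeV/nucleon

The nucleus contains 28 protons and 65 − 28 = 37 neutrons.
Total constituent mass: 28 × 1.00728 + 37 × 1.00866 = 65.52426 u
Δm = 65.52426 − 65.00155 = 0.52271 u
E_B = 0.52271 × 931.49 = 486.899 MeV
Per nucleon: 486.899 / 65 = 7.491 MeV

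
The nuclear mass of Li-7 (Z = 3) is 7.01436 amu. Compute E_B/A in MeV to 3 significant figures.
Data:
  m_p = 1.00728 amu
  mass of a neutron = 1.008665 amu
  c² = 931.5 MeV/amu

Z = 3, so N = A − Z = 7 − 3 = 4.
Total constituent mass: 3 × 1.00728 + 4 × 1.008665 = 7.056500 amu
The mass defect is 7.056500 − 7.01436 = 0.042140 amu.
E_B = 0.042140 × 931.5 = 39.2534 MeV
Per nucleon: 39.2534 / 7 = 5.608 MeV

5.61 MeV/nucleon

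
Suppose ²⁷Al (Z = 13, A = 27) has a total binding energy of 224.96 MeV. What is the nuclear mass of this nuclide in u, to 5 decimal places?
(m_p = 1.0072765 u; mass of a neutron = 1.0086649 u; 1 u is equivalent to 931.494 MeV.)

26.97440 u

Mass defect = 224.96 MeV / (931.494 MeV/u) = 0.2415045 u
Constituent mass = 13(1.0072765) + 14(1.0086649) = 27.2159031 u
Nuclear mass = 27.2159031 − 0.2415045 = 26.9743986 u ≈ 26.97440 u (to 5 decimal places)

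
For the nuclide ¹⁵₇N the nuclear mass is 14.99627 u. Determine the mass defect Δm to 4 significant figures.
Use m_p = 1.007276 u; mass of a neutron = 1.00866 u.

0.1239 u

The nucleus contains 7 protons and 15 − 7 = 8 neutrons.
Mass of separated nucleons = 7(1.007276) + 8(1.00866) = 7.050932 + 8.06928 = 15.120212 u
Mass defect Δm = 15.120212 − 14.99627 = 0.123942 u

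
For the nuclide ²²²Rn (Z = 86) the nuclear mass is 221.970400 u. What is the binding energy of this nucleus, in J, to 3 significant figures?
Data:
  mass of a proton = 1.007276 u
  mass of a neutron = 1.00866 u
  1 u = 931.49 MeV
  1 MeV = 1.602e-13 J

With 86 protons and 136 neutrons (A = 222):
Total constituent mass: 86 × 1.007276 + 136 × 1.00866 = 223.803496 u
The mass defect is 223.803496 − 221.970400 = 1.833096 u.
Converting to energy: 1.833096 u × 931.49 MeV/u = 1707.51 MeV
In joules: 1707.51 MeV × 1.602e-13 J/MeV = 2.7354e-10 J

2.74e-10 J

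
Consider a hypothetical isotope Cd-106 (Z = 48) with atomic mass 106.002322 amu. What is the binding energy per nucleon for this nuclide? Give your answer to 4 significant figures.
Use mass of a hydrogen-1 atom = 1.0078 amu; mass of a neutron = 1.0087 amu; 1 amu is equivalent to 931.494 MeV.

Σm = 48·m(¹H) + 58·m_n = 48.3744 + 58.5046 = 106.8790 amu
Mass defect Δm = 106.8790 − 106.002322 = 0.876678 amu
Binding energy = Δm·c² = 0.876678 × 931.494 MeV/amu = 816.620 MeV
BE/A = 816.620 MeV / 106 = 7.704 MeV/nucleon

7.704 MeV/nucleon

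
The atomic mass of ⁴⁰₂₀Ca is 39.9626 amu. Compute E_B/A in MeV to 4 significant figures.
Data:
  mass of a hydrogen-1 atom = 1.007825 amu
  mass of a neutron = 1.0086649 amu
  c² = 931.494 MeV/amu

8.551 MeV/nucleon

Σm = 20·m(¹H) + 20·m_n = 20.156500 + 20.1732980 = 40.3297980 amu
Mass defect Δm = 40.3297980 − 39.9626 = 0.3671980 amu
E_B = 0.3671980 × 931.494 = 342.043 MeV
Dividing by A = 40 gives 8.551 MeV per nucleon.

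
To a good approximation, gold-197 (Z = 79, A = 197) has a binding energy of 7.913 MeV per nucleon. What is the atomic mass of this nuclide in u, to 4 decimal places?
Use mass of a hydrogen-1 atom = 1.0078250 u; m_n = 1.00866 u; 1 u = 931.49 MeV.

196.9665 u

Total binding energy = 197 × 7.913 = 1558.861 MeV
Mass defect = 1558.861 MeV / (931.49 MeV/u) = 1.673513 u
Constituent mass = 79(1.0078250) + 118(1.00866) = 198.6400550 u
Atomic mass = 198.6400550 − 1.673513 = 196.9665420 u ≈ 196.9665 u (to 4 decimal places)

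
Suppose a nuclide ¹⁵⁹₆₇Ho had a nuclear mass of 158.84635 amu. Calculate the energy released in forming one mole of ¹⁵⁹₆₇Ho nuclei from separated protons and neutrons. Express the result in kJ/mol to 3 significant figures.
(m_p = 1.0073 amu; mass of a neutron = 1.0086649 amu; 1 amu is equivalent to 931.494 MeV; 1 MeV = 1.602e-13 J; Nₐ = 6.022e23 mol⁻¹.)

With 67 protons and 92 neutrons (A = 159):
Total constituent mass: 67 × 1.0073 + 92 × 1.0086649 = 160.2862708 amu
Δm = 160.2862708 − 158.84635 = 1.4399208 amu
Converting to energy: 1.4399208 amu × 931.494 MeV/amu = 1341.28 MeV
Per nucleus in joules: 1341.28 MeV × 1.602e-13 J/MeV = 2.1487e-10 J
Per mole: 2.1487e-10 J × 6.022e23 mol⁻¹ = 1.2939e+14 J/mol

1.29e+11 kJ/mol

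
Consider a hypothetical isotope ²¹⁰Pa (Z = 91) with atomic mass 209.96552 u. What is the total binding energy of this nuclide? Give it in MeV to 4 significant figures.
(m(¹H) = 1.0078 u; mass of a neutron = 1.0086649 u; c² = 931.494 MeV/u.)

1654 MeV

With 91 protons and 119 neutrons (A = 210):
Mass of separated nucleons = 91(1.0078) + 119(1.0086649) = 91.7098 + 120.0311231 = 211.7409231 u
The mass defect is 211.7409231 − 209.96552 = 1.7754031 u.
E_B = 1.7754031 × 931.494 = 1653.78 MeV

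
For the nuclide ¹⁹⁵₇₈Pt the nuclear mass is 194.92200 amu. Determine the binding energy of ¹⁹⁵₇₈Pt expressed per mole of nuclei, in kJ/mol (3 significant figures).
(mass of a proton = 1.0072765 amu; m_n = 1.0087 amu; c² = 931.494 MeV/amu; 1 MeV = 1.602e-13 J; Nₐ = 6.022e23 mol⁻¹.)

The nucleus contains 78 protons and 195 − 78 = 117 neutrons.
Mass of separated nucleons = 78(1.0072765) + 117(1.0087) = 78.5675670 + 118.0179 = 196.5854670 amu
Δm = 196.5854670 − 194.92200 = 1.6634670 amu
Binding energy = Δm·c² = 1.6634670 × 931.494 MeV/amu = 1549.51 MeV
Per nucleus in joules: 1549.51 MeV × 1.602e-13 J/MeV = 2.4823e-10 J
Per mole: 2.4823e-10 J × 6.022e23 mol⁻¹ = 1.4948e+14 J/mol

1.49e+11 kJ/mol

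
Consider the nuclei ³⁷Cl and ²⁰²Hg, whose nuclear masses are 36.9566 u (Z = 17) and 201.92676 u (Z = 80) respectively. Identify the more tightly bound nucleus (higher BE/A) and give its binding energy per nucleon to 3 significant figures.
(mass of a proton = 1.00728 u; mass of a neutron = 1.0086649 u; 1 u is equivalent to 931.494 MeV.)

³⁷Cl: Σm = 17(1.00728) + 20(1.0086649) = 37.2970580 u; Δm = 0.3404580 u; E_B = 317.13 MeV; E_B/A = 8.571 MeV
²⁰²Hg: Σm = 80(1.00728) + 122(1.0086649) = 203.6395178 u; Δm = 1.7127578 u; E_B = 1595.4 MeV; E_B/A = 7.898 MeV
³⁷Cl has the higher binding energy per nucleon, so it is the more tightly bound nucleus.

³⁷Cl; 8.57 MeV/nucleon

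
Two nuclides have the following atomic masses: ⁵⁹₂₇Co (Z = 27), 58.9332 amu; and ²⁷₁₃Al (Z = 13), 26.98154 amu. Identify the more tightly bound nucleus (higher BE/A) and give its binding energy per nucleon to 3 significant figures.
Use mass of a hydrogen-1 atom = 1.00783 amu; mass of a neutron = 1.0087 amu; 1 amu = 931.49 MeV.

⁵⁹₂₇Co; 8.79 MeV/nucleon

⁵⁹₂₇Co: Σm = 27(1.00783) + 32(1.0087) = 59.48981 amu; Δm = 0.55661 amu; E_B = 518.48 MeV; E_B/A = 8.788 MeV
²⁷₁₃Al: Σm = 13(1.00783) + 14(1.0087) = 27.22359 amu; Δm = 0.24205 amu; E_B = 225.47 MeV; E_B/A = 8.351 MeV
⁵⁹₂₇Co has the higher binding energy per nucleon, so it is the more tightly bound nucleus.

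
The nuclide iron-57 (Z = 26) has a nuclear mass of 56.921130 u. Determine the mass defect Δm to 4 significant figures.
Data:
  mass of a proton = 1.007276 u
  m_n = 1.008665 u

Σm = 26·m_p + 31·m_n = 26.189176 + 31.268615 = 57.457791 u
Δm = 57.457791 − 56.921130 = 0.536661 u

0.5367 u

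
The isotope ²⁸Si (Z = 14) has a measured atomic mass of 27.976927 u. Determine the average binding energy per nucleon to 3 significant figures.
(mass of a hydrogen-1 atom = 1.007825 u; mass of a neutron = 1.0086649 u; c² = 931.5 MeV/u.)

8.45 MeV/nucleon

Mass of separated nucleons = 14(1.007825) + 14(1.0086649) = 14.109550 + 14.1213086 = 28.2308586 u
Δm = 28.2308586 − 27.976927 = 0.2539316 u
E_B = 0.2539316 × 931.5 = 236.537 MeV
Per nucleon: 236.537 / 28 = 8.448 MeV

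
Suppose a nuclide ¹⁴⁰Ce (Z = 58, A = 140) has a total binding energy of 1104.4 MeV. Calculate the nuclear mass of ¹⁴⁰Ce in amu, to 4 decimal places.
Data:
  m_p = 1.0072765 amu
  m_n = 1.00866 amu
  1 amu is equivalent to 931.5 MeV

Mass defect = 1104.4 MeV / (931.5 MeV/amu) = 1.185615 amu
Constituent mass = 58(1.0072765) + 82(1.00866) = 141.1321570 amu
Nuclear mass = 141.1321570 − 1.185615 = 139.9465420 amu ≈ 139.9465 amu (to 4 decimal places)

139.9465 amu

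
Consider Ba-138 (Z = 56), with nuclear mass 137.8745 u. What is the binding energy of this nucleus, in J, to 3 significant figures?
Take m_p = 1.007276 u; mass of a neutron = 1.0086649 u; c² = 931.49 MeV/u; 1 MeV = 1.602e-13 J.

1.86e-10 J

The nucleus contains 56 protons and 138 − 56 = 82 neutrons.
Σm = 56·m_p + 82·m_n = 56.407456 + 82.7105218 = 139.1179778 u
The mass defect is 139.1179778 − 137.8745 = 1.2434778 u.
E_B = 1.2434778 × 931.49 = 1158.29 MeV
In joules: 1158.29 MeV × 1.602e-13 J/MeV = 1.8556e-10 J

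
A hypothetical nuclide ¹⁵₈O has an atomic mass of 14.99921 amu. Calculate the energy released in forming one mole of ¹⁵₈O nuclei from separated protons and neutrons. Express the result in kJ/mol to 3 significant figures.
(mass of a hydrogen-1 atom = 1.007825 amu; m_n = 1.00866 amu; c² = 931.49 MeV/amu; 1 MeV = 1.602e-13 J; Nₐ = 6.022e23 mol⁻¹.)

With 8 protons and 7 neutrons (A = 15):
Σm = 8·m(¹H) + 7·m_n = 8.062600 + 7.06062 = 15.123220 amu
Δm = 15.123220 − 14.99921 = 0.124010 amu
E_B = 0.124010 × 931.49 = 115.514 MeV
Per nucleus in joules: 115.514 MeV × 1.602e-13 J/MeV = 1.8505e-11 J
Per mole: 1.8505e-11 J × 6.022e23 mol⁻¹ = 1.1144e+13 J/mol

1.11e+10 kJ/mol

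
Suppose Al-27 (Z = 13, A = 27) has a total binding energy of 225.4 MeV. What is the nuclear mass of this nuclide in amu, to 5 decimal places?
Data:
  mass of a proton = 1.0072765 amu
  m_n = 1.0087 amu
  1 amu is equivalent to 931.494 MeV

Mass defect = 225.4 MeV / (931.494 MeV/amu) = 0.2419769 amu
Constituent mass = 13(1.0072765) + 14(1.0087) = 27.2163945 amu
Nuclear mass = 27.2163945 − 0.2419769 = 26.9744176 amu ≈ 26.97442 amu (to 5 decimal places)

26.97442 amu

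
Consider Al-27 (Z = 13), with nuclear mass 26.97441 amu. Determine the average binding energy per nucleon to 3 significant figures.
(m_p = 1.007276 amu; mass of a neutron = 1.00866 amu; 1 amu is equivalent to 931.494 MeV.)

8.33 MeV/nucleon

Total constituent mass: 13 × 1.007276 + 14 × 1.00866 = 27.215828 amu
Δm = 27.215828 − 26.97441 = 0.241418 amu
Binding energy = Δm·c² = 0.241418 × 931.494 MeV/amu = 224.879 MeV
BE/A = 224.879 MeV / 27 = 8.329 MeV/nucleon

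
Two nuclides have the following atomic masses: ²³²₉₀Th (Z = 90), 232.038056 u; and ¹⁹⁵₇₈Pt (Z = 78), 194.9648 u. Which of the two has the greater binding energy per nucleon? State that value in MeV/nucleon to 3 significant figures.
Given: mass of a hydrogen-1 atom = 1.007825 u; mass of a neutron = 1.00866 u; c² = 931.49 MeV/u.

²³²₉₀Th: Σm = 90(1.007825) + 142(1.00866) = 233.933970 u; Δm = 1.895914 u; E_B = 1766.0 MeV; E_B/A = 7.612 MeV
¹⁹⁵₇₈Pt: Σm = 78(1.007825) + 117(1.00866) = 196.623570 u; Δm = 1.658770 u; E_B = 1545.1 MeV; E_B/A = 7.924 MeV
¹⁹⁵₇₈Pt has the higher binding energy per nucleon, so it is the more tightly bound nucleus.

¹⁹⁵₇₈Pt; 7.92 MeV/nucleon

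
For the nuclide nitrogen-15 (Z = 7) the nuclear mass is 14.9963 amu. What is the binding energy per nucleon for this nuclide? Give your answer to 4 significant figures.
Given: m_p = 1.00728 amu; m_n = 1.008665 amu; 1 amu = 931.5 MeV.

7.699 MeV/nucleon

Total constituent mass: 7 × 1.00728 + 8 × 1.008665 = 15.120280 amu
The mass defect is 15.120280 − 14.9963 = 0.123980 amu.
Binding energy = Δm·c² = 0.123980 × 931.5 MeV/amu = 115.487 MeV
BE/A = 115.487 MeV / 15 = 7.699 MeV/nucleon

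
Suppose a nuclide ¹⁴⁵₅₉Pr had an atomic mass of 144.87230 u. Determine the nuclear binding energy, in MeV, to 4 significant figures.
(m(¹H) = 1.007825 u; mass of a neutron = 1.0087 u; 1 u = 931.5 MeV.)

Σm = 59·m(¹H) + 86·m_n = 59.461675 + 86.7482 = 146.209875 u
Mass defect Δm = 146.209875 − 144.87230 = 1.337575 u
Converting to energy: 1.337575 u × 931.5 MeV/u = 1245.95 MeV

1246 MeV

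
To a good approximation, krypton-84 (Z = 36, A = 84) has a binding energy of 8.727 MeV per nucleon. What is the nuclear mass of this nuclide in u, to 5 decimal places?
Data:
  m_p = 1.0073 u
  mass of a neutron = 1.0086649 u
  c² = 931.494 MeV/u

Total binding energy = 84 × 8.727 = 733.068 MeV
Mass defect = 733.068 MeV / (931.494 MeV/u) = 0.7869809 u
Constituent mass = 36(1.0073) + 48(1.0086649) = 84.6787152 u
Nuclear mass = 84.6787152 − 0.7869809 = 83.8917343 u ≈ 83.89173 u (to 5 decimal places)

83.89173 u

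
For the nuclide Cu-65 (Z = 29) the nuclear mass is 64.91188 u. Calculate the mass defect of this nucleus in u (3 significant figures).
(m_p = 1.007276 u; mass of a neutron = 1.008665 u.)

Σm = 29·m_p + 36·m_n = 29.211004 + 36.311940 = 65.522944 u
The mass defect is 65.522944 − 64.91188 = 0.611064 u.

0.611 u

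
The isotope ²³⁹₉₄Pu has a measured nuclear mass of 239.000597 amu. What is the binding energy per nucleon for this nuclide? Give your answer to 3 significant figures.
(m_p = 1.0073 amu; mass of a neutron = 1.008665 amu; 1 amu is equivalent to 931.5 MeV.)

7.57 MeV/nucleon

Z = 94, so N = A − Z = 239 − 94 = 145.
Σm = 94·m_p + 145·m_n = 94.6862 + 146.256425 = 240.942625 amu
Δm = 240.942625 − 239.000597 = 1.942028 amu
Binding energy = Δm·c² = 1.942028 × 931.5 MeV/amu = 1809.00 MeV
Per nucleon: 1809.00 / 239 = 7.569 MeV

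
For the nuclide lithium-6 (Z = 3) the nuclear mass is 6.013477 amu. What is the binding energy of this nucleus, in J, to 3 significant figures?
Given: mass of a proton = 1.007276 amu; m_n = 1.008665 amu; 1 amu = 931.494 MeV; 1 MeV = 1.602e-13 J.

5.13e-12 J

Total constituent mass: 3 × 1.007276 + 3 × 1.008665 = 6.047823 amu
Δm = 6.047823 − 6.013477 = 0.034346 amu
Binding energy = Δm·c² = 0.034346 × 931.494 MeV/amu = 31.9931 MeV
In joules: 31.9931 MeV × 1.602e-13 J/MeV = 5.1253e-12 J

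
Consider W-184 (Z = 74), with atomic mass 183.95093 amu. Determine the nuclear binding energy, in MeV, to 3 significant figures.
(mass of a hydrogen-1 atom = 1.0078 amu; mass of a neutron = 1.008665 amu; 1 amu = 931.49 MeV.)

1470 MeV

Mass of separated nucleons = 74(1.0078) + 110(1.008665) = 74.5772 + 110.953150 = 185.530350 amu
Δm = 185.530350 − 183.95093 = 1.579420 amu
E_B = 1.579420 × 931.49 = 1471.21 MeV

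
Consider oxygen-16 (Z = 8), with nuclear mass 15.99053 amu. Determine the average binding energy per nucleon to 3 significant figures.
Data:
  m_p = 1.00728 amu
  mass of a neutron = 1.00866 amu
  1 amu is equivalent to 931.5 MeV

Σm = 8·m_p + 8·m_n = 8.05824 + 8.06928 = 16.12752 amu
The mass defect is 16.12752 − 15.99053 = 0.13699 amu.
Converting to energy: 0.13699 amu × 931.5 MeV/amu = 127.606 MeV
Per nucleon: 127.606 / 16 = 7.975 MeV

7.98 MeV/nucleon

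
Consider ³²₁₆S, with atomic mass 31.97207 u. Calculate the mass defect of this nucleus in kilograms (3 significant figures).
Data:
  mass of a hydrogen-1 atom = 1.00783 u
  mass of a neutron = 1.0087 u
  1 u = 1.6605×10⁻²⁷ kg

The nucleus contains 16 protons and 32 − 16 = 16 neutrons.
Σm = 16·m(¹H) + 16·m_n = 16.12528 + 16.1392 = 32.26448 u
Δm = 32.26448 − 31.97207 = 0.29241 u
In SI units: 0.29241 u × 1.6605×10⁻²⁷ kg/u = 4.8555e-28 kg

4.86e-28 kg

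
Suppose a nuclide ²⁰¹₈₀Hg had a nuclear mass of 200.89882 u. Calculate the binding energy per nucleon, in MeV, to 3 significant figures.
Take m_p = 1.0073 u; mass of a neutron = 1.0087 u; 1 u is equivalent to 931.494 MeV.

Σm = 80·m_p + 121·m_n = 80.5840 + 122.0527 = 202.6367 u
Mass defect Δm = 202.6367 − 200.89882 = 1.73788 u
E_B = 1.73788 × 931.494 = 1618.82 MeV
BE/A = 1618.82 MeV / 201 = 8.054 MeV/nucleon

8.05 MeV/nucleon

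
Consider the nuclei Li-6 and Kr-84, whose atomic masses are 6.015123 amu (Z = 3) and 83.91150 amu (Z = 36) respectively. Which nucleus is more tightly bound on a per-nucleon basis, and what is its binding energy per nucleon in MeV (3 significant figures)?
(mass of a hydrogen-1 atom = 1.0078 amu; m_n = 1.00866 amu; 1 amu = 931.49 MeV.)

Li-6: Σm = 3(1.0078) + 3(1.00866) = 6.04938 amu; Δm = 0.034257 amu; E_B = 31.910 MeV; E_B/A = 5.318 MeV
Kr-84: Σm = 36(1.0078) + 48(1.00866) = 84.69648 amu; Δm = 0.78498 amu; E_B = 731.20 MeV; E_B/A = 8.7048 MeV
Kr-84 has the higher binding energy per nucleon, so it is the more tightly bound nucleus.

Kr-84; 8.70 MeV/nucleon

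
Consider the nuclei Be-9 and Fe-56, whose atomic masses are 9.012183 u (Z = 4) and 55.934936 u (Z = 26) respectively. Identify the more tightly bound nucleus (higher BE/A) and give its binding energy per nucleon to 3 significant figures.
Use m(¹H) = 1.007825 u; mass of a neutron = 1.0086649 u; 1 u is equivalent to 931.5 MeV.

Fe-56; 8.79 MeV/nucleon

Be-9: Σm = 4(1.007825) + 5(1.0086649) = 9.0746245 u; Δm = 0.0624415 u; E_B = 58.164 MeV; E_B/A = 6.463 MeV
Fe-56: Σm = 26(1.007825) + 30(1.0086649) = 56.4633970 u; Δm = 0.5284610 u; E_B = 492.26 MeV; E_B/A = 8.790 MeV
Fe-56 has the higher binding energy per nucleon, so it is the more tightly bound nucleus.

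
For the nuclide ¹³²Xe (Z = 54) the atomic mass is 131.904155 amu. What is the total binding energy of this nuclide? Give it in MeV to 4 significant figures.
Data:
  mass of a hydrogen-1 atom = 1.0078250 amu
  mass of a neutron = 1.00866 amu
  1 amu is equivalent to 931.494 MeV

1112 MeV

Total constituent mass: 54 × 1.0078250 + 78 × 1.00866 = 133.0980300 amu
Mass defect Δm = 133.0980300 − 131.904155 = 1.1938750 amu
Converting to energy: 1.1938750 amu × 931.494 MeV/amu = 1112.09 MeV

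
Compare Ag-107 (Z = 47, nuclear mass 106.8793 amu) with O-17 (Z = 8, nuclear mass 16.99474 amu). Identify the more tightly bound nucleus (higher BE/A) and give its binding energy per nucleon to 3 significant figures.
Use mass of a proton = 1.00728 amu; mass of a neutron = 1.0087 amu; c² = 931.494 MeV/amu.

Ag-107; 8.57 MeV/nucleon

Ag-107: Σm = 47(1.00728) + 60(1.0087) = 107.86416 amu; Δm = 0.98486 amu; E_B = 917.39 MeV; E_B/A = 8.574 MeV
O-17: Σm = 8(1.00728) + 9(1.0087) = 17.13654 amu; Δm = 0.14180 amu; E_B = 132.09 MeV; E_B/A = 7.770 MeV
Ag-107 has the higher binding energy per nucleon, so it is the more tightly bound nucleus.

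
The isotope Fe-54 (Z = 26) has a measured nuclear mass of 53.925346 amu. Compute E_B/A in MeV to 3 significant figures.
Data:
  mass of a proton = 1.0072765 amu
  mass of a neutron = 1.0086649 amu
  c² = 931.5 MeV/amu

8.74 MeV/nucleon

Z = 26, so N = A − Z = 54 − 26 = 28.
Total constituent mass: 26 × 1.0072765 + 28 × 1.0086649 = 54.4318062 amu
Mass defect Δm = 54.4318062 − 53.925346 = 0.5064602 amu
E_B = 0.5064602 × 931.5 = 471.768 MeV
Per nucleon: 471.768 / 54 = 8.736 MeV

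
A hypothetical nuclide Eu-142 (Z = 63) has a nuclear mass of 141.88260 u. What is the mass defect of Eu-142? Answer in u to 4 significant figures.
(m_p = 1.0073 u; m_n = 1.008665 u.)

1.262 u

The nucleus contains 63 protons and 142 − 63 = 79 neutrons.
Total constituent mass: 63 × 1.0073 + 79 × 1.008665 = 143.144435 u
Δm = 143.144435 − 141.88260 = 1.261835 u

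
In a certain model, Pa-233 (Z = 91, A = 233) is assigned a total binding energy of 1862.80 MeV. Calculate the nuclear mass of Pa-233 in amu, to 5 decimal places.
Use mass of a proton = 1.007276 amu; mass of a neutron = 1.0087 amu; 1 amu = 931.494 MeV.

232.89772 amu

Mass defect = 1862.80 MeV / (931.494 MeV/amu) = 1.9997982 amu
Constituent mass = 91(1.007276) + 142(1.0087) = 234.897516 amu
Nuclear mass = 234.897516 − 1.9997982 = 232.8977178 amu ≈ 232.89772 amu (to 5 decimal places)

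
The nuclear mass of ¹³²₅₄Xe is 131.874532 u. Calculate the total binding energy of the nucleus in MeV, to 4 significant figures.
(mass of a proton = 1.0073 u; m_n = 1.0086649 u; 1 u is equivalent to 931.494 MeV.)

Z = 54, so N = A − Z = 132 − 54 = 78.
Σm = 54·m_p + 78·m_n = 54.3942 + 78.6758622 = 133.0700622 u
Mass defect Δm = 133.0700622 − 131.874532 = 1.1955302 u
Binding energy = Δm·c² = 1.1955302 × 931.494 MeV/u = 1113.63 MeV

1114 MeV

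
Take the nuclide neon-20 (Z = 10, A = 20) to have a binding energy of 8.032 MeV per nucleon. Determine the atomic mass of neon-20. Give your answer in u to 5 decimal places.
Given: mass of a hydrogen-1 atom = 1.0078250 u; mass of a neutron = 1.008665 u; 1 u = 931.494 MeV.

19.99245 u

Total binding energy = 20 × 8.032 = 160.640 MeV
Mass defect = 160.640 MeV / (931.494 MeV/u) = 0.1724541 u
Constituent mass = 10(1.0078250) + 10(1.008665) = 20.1649000 u
Atomic mass = 20.1649000 − 0.1724541 = 19.9924459 u ≈ 19.99245 u (to 5 decimal places)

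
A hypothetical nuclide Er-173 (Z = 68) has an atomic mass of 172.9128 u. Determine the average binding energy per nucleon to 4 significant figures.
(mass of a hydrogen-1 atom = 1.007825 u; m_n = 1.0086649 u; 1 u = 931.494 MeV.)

The nucleus contains 68 protons and 173 − 68 = 105 neutrons.
Σm = 68·m(¹H) + 105·m_n = 68.532100 + 105.9098145 = 174.4419145 u
Δm = 174.4419145 − 172.9128 = 1.5291145 u
Converting to energy: 1.5291145 u × 931.494 MeV/u = 1424.36 MeV
BE/A = 1424.36 MeV / 173 = 8.233 MeV/nucleon

8.233 MeV/nucleon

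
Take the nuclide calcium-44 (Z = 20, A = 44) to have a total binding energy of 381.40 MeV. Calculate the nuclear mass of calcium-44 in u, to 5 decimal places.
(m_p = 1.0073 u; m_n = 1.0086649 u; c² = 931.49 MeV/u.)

43.94451 u

Mass defect = 381.40 MeV / (931.49 MeV/u) = 0.4094515 u
Constituent mass = 20(1.0073) + 24(1.0086649) = 44.3539576 u
Nuclear mass = 44.3539576 − 0.4094515 = 43.9445061 u ≈ 43.94451 u (to 5 decimal places)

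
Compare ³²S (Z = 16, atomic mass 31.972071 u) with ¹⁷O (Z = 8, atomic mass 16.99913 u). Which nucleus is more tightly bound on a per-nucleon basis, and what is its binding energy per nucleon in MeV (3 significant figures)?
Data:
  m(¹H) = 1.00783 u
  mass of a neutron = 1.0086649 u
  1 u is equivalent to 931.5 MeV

³²S; 8.50 MeV/nucleon

³²S: Σm = 16(1.00783) + 16(1.0086649) = 32.2639184 u; Δm = 0.2918474 u; E_B = 271.8559 MeV; E_B/A = 8.495 MeV
¹⁷O: Σm = 8(1.00783) + 9(1.0086649) = 17.1406241 u; Δm = 0.1414941 u; E_B = 131.80 MeV; E_B/A = 7.753 MeV
³²S has the higher binding energy per nucleon, so it is the more tightly bound nucleus.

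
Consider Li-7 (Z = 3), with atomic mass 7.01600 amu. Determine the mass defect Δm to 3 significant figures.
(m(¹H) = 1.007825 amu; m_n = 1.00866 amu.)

0.0421 amu

Z = 3, so N = A − Z = 7 − 3 = 4.
Σm = 3·m(¹H) + 4·m_n = 3.023475 + 4.03464 = 7.058115 amu
Δm = 7.058115 − 7.01600 = 0.042115 amu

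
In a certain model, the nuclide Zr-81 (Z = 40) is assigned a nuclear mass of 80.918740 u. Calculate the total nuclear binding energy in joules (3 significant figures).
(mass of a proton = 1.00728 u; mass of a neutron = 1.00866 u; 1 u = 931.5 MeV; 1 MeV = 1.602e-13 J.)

1.09e-10 J

Z = 40, so N = A − Z = 81 − 40 = 41.
Σm = 40·m_p + 41·m_n = 40.29120 + 41.35506 = 81.64626 u
The mass defect is 81.64626 − 80.918740 = 0.727520 u.
Converting to energy: 0.727520 u × 931.5 MeV/u = 677.685 MeV
In joules: 677.685 MeV × 1.602e-13 J/MeV = 1.0857e-10 J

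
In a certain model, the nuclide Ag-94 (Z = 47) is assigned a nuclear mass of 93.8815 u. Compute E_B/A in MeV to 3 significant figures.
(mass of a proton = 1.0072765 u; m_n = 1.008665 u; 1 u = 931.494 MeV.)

8.60 MeV/nucleon

Total constituent mass: 47 × 1.0072765 + 47 × 1.008665 = 94.7492505 u
Mass defect Δm = 94.7492505 − 93.8815 = 0.8677505 u
Converting to energy: 0.8677505 u × 931.494 MeV/u = 808.304 MeV
Dividing by A = 94 gives 8.599 MeV per nucleon.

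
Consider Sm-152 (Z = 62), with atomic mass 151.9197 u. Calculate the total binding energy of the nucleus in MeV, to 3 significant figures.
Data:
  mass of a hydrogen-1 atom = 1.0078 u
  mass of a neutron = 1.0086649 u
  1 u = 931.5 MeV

The nucleus contains 62 protons and 152 − 62 = 90 neutrons.
Σm = 62·m(¹H) + 90·m_n = 62.4836 + 90.7798410 = 153.2634410 u
The mass defect is 153.2634410 − 151.9197 = 1.3437410 u.
E_B = 1.3437410 × 931.5 = 1251.69 MeV

1250 MeV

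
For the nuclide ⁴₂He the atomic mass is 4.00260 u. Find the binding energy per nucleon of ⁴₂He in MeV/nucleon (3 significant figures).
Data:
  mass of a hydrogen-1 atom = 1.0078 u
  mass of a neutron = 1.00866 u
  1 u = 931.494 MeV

Z = 2, so N = A − Z = 4 − 2 = 2.
Total constituent mass: 2 × 1.0078 + 2 × 1.00866 = 4.03292 u
The mass defect is 4.03292 − 4.00260 = 0.03032 u.
E_B = 0.03032 × 931.494 = 28.2429 MeV
Dividing by A = 4 gives 7.061 MeV per nucleon.

7.06 MeV/nucleon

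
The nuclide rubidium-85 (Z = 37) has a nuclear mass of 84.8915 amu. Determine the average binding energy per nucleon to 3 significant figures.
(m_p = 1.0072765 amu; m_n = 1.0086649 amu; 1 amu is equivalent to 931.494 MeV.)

8.70 MeV/nucleon

The nucleus contains 37 protons and 85 − 37 = 48 neutrons.
Total constituent mass: 37 × 1.0072765 + 48 × 1.0086649 = 85.6851457 amu
Mass defect Δm = 85.6851457 − 84.8915 = 0.7936457 amu
Converting to energy: 0.7936457 amu × 931.494 MeV/amu = 739.276 MeV
Dividing by A = 85 gives 8.697 MeV per nucleon.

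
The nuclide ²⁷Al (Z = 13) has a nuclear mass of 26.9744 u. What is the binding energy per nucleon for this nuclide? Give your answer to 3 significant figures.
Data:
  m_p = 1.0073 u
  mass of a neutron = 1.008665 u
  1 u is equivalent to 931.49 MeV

8.34 MeV/nucleon

With 13 protons and 14 neutrons (A = 27):
Σm = 13·m_p + 14·m_n = 13.0949 + 14.121310 = 27.216210 u
Mass defect Δm = 27.216210 − 26.9744 = 0.241810 u
Converting to energy: 0.241810 u × 931.49 MeV/u = 225.244 MeV
Dividing by A = 27 gives 8.342 MeV per nucleon.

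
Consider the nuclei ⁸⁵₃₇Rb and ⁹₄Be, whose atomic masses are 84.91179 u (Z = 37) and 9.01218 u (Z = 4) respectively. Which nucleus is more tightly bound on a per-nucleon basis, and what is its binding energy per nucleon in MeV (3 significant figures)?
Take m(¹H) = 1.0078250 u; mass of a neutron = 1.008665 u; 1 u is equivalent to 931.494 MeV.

⁸⁵₃₇Rb: Σm = 37(1.0078250) + 48(1.008665) = 85.7054450 u; Δm = 0.7936550 u; E_B = 739.28 MeV; E_B/A = 8.697 MeV
⁹₄Be: Σm = 4(1.0078250) + 5(1.008665) = 9.0746250 u; Δm = 0.0624450 u; E_B = 58.167 MeV; E_B/A = 6.463 MeV
⁸⁵₃₇Rb has the higher binding energy per nucleon, so it is the more tightly bound nucleus.

⁸⁵₃₇Rb; 8.70 MeV/nucleon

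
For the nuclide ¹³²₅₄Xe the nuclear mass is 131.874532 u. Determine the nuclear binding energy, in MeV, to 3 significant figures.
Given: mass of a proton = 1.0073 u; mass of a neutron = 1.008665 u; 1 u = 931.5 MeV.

With 54 protons and 78 neutrons (A = 132):
Σm = 54·m_p + 78·m_n = 54.3942 + 78.675870 = 133.070070 u
The mass defect is 133.070070 − 131.874532 = 1.195538 u.
Binding energy = Δm·c² = 1.195538 × 931.5 MeV/u = 1113.64 MeV

1110 MeV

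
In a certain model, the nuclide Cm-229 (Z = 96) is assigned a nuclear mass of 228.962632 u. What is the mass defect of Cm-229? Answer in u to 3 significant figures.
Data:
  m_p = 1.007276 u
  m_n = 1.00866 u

The nucleus contains 96 protons and 229 − 96 = 133 neutrons.
Mass of separated nucleons = 96(1.007276) + 133(1.00866) = 96.698496 + 134.15178 = 230.850276 u
The mass defect is 230.850276 − 228.962632 = 1.887644 u.

1.89 u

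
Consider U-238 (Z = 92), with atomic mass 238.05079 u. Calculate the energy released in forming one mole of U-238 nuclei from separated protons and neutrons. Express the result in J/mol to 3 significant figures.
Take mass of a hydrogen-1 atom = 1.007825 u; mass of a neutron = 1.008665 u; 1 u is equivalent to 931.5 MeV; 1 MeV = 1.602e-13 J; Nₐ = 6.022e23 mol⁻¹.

1.74e+14 J/mol

Mass of separated nucleons = 92(1.007825) + 146(1.008665) = 92.719900 + 147.265090 = 239.984990 u
The mass defect is 239.984990 − 238.05079 = 1.934200 u.
Converting to energy: 1.934200 u × 931.5 MeV/u = 1801.71 MeV
Per nucleus in joules: 1801.71 MeV × 1.602e-13 J/MeV = 2.8863e-10 J
Per mole: 2.8863e-10 J × 6.022e23 mol⁻¹ = 1.7381e+14 J/mol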